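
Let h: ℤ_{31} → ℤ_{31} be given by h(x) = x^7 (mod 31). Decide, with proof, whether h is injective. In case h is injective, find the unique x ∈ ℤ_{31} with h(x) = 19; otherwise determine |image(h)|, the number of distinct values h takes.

14

Since 31 is prime, the nonzero elements of ℤ_{31} form a cyclic group of order 30.
As gcd(7, 30) = 1, raising to the 7th power is a bijection on this group: if u^7 ≡ v^7 then (uv^{−1})^7 = 1, and the only element of order dividing gcd(7, 30) = 1 is 1, so u = v.
With h(0) = 0 this makes h injective on all of ℤ_{31}, hence bijective (finite equal-size domain and codomain). In particular h is injective.
Since h is injective, we find the preimage of 19. The inverse of x ↦ x^7 on (ℤ_{31})^× is x ↦ x^13, because 7·13 = 91 = 3·30 + 1 ≡ 1 (mod 30) and x^{30} = 1 for x ≠ 0 (Fermat). So h⁻¹(19) = 19^13 mod 31.
Repeated squaring mod 31: 19^1 ≡ 19, 19^2 ≡ 19² = 361 ≡ 20, 19^4 ≡ 20² = 400 ≡ 28, 19^8 ≡ 28² = 784 ≡ 9. Since 13 = 8 + 4 + 1, 19^13 ≡ 9·28·19: 9·28 = 252 ≡ 4, then 4·19 = 76 ≡ 14. So 19^13 ≡ 14 (mod 31).
Hence h⁻¹(19) = 14.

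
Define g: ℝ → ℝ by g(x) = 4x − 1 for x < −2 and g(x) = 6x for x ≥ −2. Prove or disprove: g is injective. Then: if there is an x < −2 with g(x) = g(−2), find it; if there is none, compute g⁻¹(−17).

Both pieces are strictly increasing (slopes 4 and 6), so each is injective on its own interval.
The left piece maps (−∞, −2) onto (−∞, −9); the right piece maps [−2, ∞) onto [−12, ∞).
These images overlap. In particular g(−2) = −12 (right piece), and solving 4x − 1 = −12 on the left piece gives x = −11/4 < −2.
So g(−11/4) = g(−2) with −11/4 ≠ −2, and g is not injective. This x = −11/4 is the requested value below −2.

-11/4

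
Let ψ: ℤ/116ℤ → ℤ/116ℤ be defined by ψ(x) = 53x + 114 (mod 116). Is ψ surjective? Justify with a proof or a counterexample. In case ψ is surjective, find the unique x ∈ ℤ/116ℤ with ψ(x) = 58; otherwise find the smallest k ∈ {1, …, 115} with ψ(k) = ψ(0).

Since gcd(53, 116) = 1, 53 is invertible modulo 116. Euclid's algorithm: 116 = 2·53 + 10, 53 = 5·10 + 3, 10 = 3·3 + 1; back-substituting gives 1 = 81·53 − 37·116, so 53⁻¹ ≡ 81 (mod 116).
Then y ↦ 81(y − 114) is a two-sided inverse to ψ, so every y ∈ ℤ/116ℤ has a preimage.
Therefore ψ is surjective.
Since ψ is surjective, we find ψ⁻¹(58): we need 53x ≡ 58 − 114 ≡ 60 (mod 116). Using 53⁻¹ = 81: x ≡ 81·60 = 4860 = 41·116 + 104, so x = 104.
Check: ψ(104) = 53·104 + 114 = 5626 = 48·116 + 58 ≡ 58 (mod 116).

104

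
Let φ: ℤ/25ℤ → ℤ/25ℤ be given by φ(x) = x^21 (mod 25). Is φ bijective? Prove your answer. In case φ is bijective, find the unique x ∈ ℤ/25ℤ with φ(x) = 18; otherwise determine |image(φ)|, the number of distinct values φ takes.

21

φ(0) = 0^21 = 0.
φ(5): Repeated squaring mod 25: 5^1 ≡ 5, 5^2 ≡ 5² = 25 ≡ 0, 5^4 ≡ 0² = 0, 5^8 ≡ 0² = 0, 5^16 ≡ 0² = 0. Since 21 = 16 + 4 + 1, 5^21 ≡ 0·0·5: 0·0 = 0, then 0·5 = 0. So 5^21 ≡ 0 (mod 25).
So φ(0) = φ(5) = 0 while 0 ≠ 5, hence φ is not injective, hence not bijective.
Since φ is not bijective, we determine |image(φ)|. Computing x^21 mod 25 for each x (by repeated squaring, reducing mod 25 at every step), the values φ(0), φ(1), …, φ(24) are: 0, 1, 2, 3, 4, 0, 6, 7, 8, 9, 0, 11, 12, 13, 14, 0, 16, 17, 18, 19, 0, 21, 22, 23, 24.
The distinct values are {0, 1, 2, 3, 4, 6, 7, 8, 9, 11, 12, 13, 14, 16, 17, 18, 19, 21, 22, 23, 24}; there are 21 of them.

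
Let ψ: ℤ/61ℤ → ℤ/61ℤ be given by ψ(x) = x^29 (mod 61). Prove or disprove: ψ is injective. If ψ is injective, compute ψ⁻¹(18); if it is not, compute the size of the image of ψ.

44

Since 61 is prime, the nonzero elements of ℤ/61ℤ form a cyclic group of order 60.
As gcd(29, 60) = 1, raising to the 29th power is a bijection on this group: if u^29 ≡ v^29 then (uv^{−1})^29 = 1, and the only element of order dividing gcd(29, 60) = 1 is 1, so u = v.
With ψ(0) = 0 this makes ψ injective on all of ℤ/61ℤ, hence bijective (finite equal-size domain and codomain). In particular ψ is injective.
Since ψ is injective, we find the preimage of 18. The inverse of x ↦ x^29 on (ℤ/61ℤ)^× is x ↦ x^29, because 29·29 = 841 = 14·60 + 1 ≡ 1 (mod 60) and x^{60} = 1 for x ≠ 0 (Fermat). So ψ⁻¹(18) = 18^29 mod 61.
Repeated squaring mod 61: 18^1 ≡ 18, 18^2 ≡ 18² = 324 ≡ 19, 18^4 ≡ 19² = 361 ≡ 56, 18^8 ≡ 56² = 3136 ≡ 25, 18^16 ≡ 25² = 625 ≡ 15. Since 29 = 16 + 8 + 4 + 1, 18^29 ≡ 15·25·56·18: 15·25 = 375 ≡ 9, then 9·56 = 504 ≡ 16, then 16·18 = 288 ≡ 44. So 18^29 ≡ 44 (mod 61).
Hence ψ⁻¹(18) = 44.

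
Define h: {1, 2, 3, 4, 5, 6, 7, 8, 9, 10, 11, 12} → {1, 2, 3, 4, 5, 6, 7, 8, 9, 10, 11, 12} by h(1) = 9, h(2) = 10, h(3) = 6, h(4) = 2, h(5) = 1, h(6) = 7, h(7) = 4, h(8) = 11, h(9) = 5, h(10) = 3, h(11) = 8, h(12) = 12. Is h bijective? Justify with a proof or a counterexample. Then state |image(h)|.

The values 9, 10, 6, 2, 1, 7, 4, 11, 5, 3, 8, 12 are a permutation of {1, 2, 3, 4, 5, 6, 7, 8, 9, 10, 11, 12}: each element appears exactly once.
So h is injective and surjective, hence bijective.
The image of h is {1, 2, 3, 4, 5, 6, 7, 8, 9, 10, 11, 12}, which has 12 elements.

12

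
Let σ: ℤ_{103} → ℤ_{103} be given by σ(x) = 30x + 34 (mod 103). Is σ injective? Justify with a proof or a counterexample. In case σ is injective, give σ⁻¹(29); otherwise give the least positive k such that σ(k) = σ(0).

17

If σ(a) = σ(b), then 30a ≡ 30b (mod 103). Because gcd(30, 103) = 1, we may cancel 30 to get a ≡ b (mod 103).
Thus σ is injective.
We now compute 30⁻¹ mod 103 explicitly. Euclid's algorithm: 103 = 3·30 + 13, 30 = 2·13 + 4, 13 = 3·4 + 1; back-substituting gives 1 = 79·30 − 23·103, so 30⁻¹ ≡ 79 (mod 103).
Since σ is injective, we compute σ⁻¹(29): solve 30x + 34 ≡ 29 (mod 103), i.e. 30x ≡ 98 (mod 103).
Multiplying by 30⁻¹ = 79 gives x ≡ 79·98 = 7742 = 75·103 + 17 ≡ 17 (mod 103).
Check: σ(17) = 30·17 + 34 = 544 = 5·103 + 29 ≡ 29 (mod 103).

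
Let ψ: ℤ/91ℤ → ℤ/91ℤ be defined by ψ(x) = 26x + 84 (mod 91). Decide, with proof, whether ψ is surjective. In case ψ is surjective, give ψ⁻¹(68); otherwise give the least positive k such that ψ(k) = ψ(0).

By definition, surjectivity means every element of the codomain has a preimage under ψ.
Since gcd(26, 91) = 13, we have 26x ≡ 0 (mod 13) for all x, so ψ(x) ≡ 6 (mod 13).
But 0 ≢ 6 (mod 13), so 0 ∈ ℤ/91ℤ has no preimage. So ψ is not surjective.
Since ψ is not surjective, we find the least positive k with ψ(k) = ψ(0): this means 26k ≡ 0 (mod 91), i.e. 91 ∣ 26k. Since gcd(26, 91) = 13, dividing through by 13 this holds exactly when 7 ∣ 2k, and as gcd(2, 7) = 1, exactly when 7 ∣ k.
The smallest positive such k is 7.

7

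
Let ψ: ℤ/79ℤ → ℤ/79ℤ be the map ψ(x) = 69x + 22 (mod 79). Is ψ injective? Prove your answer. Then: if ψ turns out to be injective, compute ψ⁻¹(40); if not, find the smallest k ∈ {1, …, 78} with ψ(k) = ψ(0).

Suppose ψ(u) = ψ(v) in ℤ/79ℤ. Then 69u + 22 ≡ 69v + 22 (mod 79), therefore 69(u − v) ≡ 0 (mod 79).
Since gcd(69, 79) = 1, 69 is invertible modulo 79, hence u − v ≡ 0 (mod 79), i.e. u = v.
Hence ψ is injective.
We now compute 69⁻¹ mod 79 explicitly. Euclid's algorithm: 79 = 1·69 + 10, 69 = 6·10 + 9, 10 = 1·9 + 1; back-substituting gives 1 = 71·69 − 62·79, so 69⁻¹ ≡ 71 (mod 79).
Since ψ is injective, we compute ψ⁻¹(40): solve 69x + 22 ≡ 40 (mod 79), i.e. 69x ≡ 18 (mod 79).
Multiplying by 69⁻¹ = 71 gives x ≡ 71·18 = 1278 = 16·79 + 14 ≡ 14 (mod 79).
Check: ψ(14) = 69·14 + 22 = 988 = 12·79 + 40 ≡ 40 (mod 79).

14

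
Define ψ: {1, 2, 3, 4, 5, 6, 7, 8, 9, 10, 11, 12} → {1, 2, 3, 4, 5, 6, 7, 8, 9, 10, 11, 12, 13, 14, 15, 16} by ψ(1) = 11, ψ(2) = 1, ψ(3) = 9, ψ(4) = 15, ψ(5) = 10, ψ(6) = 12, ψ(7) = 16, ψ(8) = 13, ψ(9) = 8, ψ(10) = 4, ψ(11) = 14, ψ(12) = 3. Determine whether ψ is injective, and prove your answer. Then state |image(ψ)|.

12

The values ψ(1), …, ψ(12) are 11, 1, 9, 15, 10, 12, 16, 13, 8, 4, 14, 3 — all distinct.
So ψ(x_1) = ψ(x_2) only when x_1 = x_2, and ψ is injective.
The image of ψ is {1, 3, 4, 8, 9, 10, 11, 12, 13, 14, 15, 16}, which has 12 elements.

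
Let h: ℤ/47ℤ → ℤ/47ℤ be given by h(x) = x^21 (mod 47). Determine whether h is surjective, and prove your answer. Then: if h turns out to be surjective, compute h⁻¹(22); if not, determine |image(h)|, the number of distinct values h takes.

Since 47 is prime, the nonzero elements of ℤ/47ℤ form a cyclic group of order 46.
As gcd(21, 46) = 1, raising to the 21st power is a bijection on this group: if u^21 ≡ v^21 then (uv^{−1})^21 = 1, and the only element of order dividing gcd(21, 46) = 1 is 1, so u = v.
With h(0) = 0 this makes h injective on all of ℤ/47ℤ, hence bijective (finite equal-size domain and codomain). In particular h is surjective.
Since h is surjective, we find the preimage of 22. The inverse of x ↦ x^21 on (ℤ/47ℤ)^× is x ↦ x^11, because 21·11 = 231 = 5·46 + 1 ≡ 1 (mod 46) and x^{46} = 1 for x ≠ 0 (Fermat). So h⁻¹(22) = 22^11 mod 47.
Repeated squaring mod 47: 22^1 ≡ 22, 22^2 ≡ 22² = 484 ≡ 14, 22^4 ≡ 14² = 196 ≡ 8, 22^8 ≡ 8² = 64 ≡ 17. Since 11 = 8 + 2 + 1, 22^11 ≡ 17·14·22: 17·14 = 238 ≡ 3, then 3·22 = 66 ≡ 19. So 22^11 ≡ 19 (mod 47).
Hence h⁻¹(22) = 19.

19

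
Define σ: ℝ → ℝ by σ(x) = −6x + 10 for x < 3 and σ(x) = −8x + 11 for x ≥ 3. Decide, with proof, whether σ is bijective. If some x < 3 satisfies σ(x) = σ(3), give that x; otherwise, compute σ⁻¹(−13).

3

Both pieces are strictly decreasing (slopes −6 and −8), so each is injective on its own interval.
The left piece maps (−∞, 3) onto (−8, ∞); the right piece maps [3, ∞) onto (−∞, −13].
The images leave a gap (−8 has no preimage), so σ is not surjective, hence not bijective.
Because the two images are disjoint, no x < 3 has σ(x) = σ(3), so we compute σ⁻¹(−13): −13 lies in (−∞, −13], so solve −8x + 11 = −13: x = (−13 − 11)/(−8) = 3.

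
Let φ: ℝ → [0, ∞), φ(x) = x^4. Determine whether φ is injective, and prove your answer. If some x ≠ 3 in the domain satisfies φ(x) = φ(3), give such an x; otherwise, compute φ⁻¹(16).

-3

φ(3) = 81 = (−3)^4 = φ(−3) (since 4 is even), with 3 ≠ −3. So φ is not injective.
For the follow-up, such an x exists: taking x = −3 ∈ ℝ gives φ(−3) = 81 = φ(3) with −3 ≠ 3.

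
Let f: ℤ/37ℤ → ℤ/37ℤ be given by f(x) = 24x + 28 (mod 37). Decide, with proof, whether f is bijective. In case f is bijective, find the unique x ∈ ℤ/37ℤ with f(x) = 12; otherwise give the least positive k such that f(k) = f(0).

If f(u) = f(v), then 24u ≡ 24v (mod 37). Because gcd(24, 37) = 1, we may cancel 24 to get u ≡ v (mod 37).
We now compute 24⁻¹ mod 37 explicitly. Euclid's algorithm: 37 = 1·24 + 13, 24 = 1·13 + 11, 13 = 1·11 + 2, 11 = 5·2 + 1; back-substituting gives 1 = 17·24 − 11·37, so 24⁻¹ ≡ 17 (mod 37).
For any y ∈ ℤ/37ℤ, x = 17(y − 28) mod 37 satisfies f(x) = 24·17(y − 28) + 28 ≡ y (since 24·17 ≡ 1 mod 37). So every y has a preimage.
So f is bijective.
Since f is bijective, we compute f⁻¹(12): solve 24x + 28 ≡ 12 (mod 37), i.e. 24x ≡ 21 (mod 37).
Multiplying by 24⁻¹ = 17 gives x ≡ 17·21 = 357 = 9·37 + 24 ≡ 24 (mod 37).
Check: f(24) = 24·24 + 28 = 604 = 16·37 + 12 ≡ 12 (mod 37).

24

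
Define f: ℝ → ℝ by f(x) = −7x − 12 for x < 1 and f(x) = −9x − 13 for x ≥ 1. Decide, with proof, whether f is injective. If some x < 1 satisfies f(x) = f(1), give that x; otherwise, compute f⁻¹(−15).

3/7

Both pieces are strictly decreasing (slopes −7 and −9), so each is injective on its own interval.
The left piece maps (−∞, 1) onto (−19, ∞); the right piece maps [1, ∞) onto (−∞, −22].
These images are disjoint, so no value is attained by both pieces. Thus f is injective.
Because the two images are disjoint, no x < 1 has f(x) = f(1), so we compute f⁻¹(−15): −15 lies in (−19, ∞), so solve −7x − 12 = −15: x = (−15 + 12)/(−7) = 3/7.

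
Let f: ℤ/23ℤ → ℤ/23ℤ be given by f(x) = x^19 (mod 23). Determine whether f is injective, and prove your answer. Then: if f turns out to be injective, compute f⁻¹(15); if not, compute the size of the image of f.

Since 23 is prime, the nonzero elements of ℤ/23ℤ form a cyclic group of order 22.
As gcd(19, 22) = 1, raising to the 19th power is a bijection on this group: if a^19 ≡ b^19 then (ab^{−1})^19 = 1, and the only element of order dividing gcd(19, 22) = 1 is 1, so a = b.
With f(0) = 0 this makes f injective on all of ℤ/23ℤ, hence bijective (finite equal-size domain and codomain). In particular f is injective.
Since f is injective, we find the preimage of 15. The inverse of x ↦ x^19 on (ℤ/23ℤ)^× is x ↦ x^7, because 19·7 = 133 = 6·22 + 1 ≡ 1 (mod 22) and x^{22} = 1 for x ≠ 0 (Fermat). So f⁻¹(15) = 15^7 mod 23.
Repeated squaring mod 23: 15^1 ≡ 15, 15^2 ≡ 15² = 225 ≡ 18, 15^4 ≡ 18² = 324 ≡ 2. Since 7 = 4 + 2 + 1, 15^7 ≡ 2·18·15: 2·18 = 36 ≡ 13, then 13·15 = 195 ≡ 11. So 15^7 ≡ 11 (mod 23).
Hence f⁻¹(15) = 11.

11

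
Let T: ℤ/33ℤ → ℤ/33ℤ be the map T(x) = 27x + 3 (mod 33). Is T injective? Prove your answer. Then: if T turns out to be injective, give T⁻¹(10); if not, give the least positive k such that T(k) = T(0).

11

We have gcd(27, 33) = 3 > 1. Taking u = 0 and v = 11: T(0) = 3 and T(11) = 27·11 + 3 = 300 ≡ 3 (mod 33).
So T(0) = T(11) while 0 ≠ 11, thus T is not injective.
Since T is not injective, we find the least positive k with T(k) = T(0): this means 27k ≡ 0 (mod 33), i.e. 33 ∣ 27k. Since gcd(27, 33) = 3, dividing through by 3 this holds exactly when 11 ∣ 9k, and as gcd(9, 11) = 1, exactly when 11 ∣ k.
The smallest positive such k is 11.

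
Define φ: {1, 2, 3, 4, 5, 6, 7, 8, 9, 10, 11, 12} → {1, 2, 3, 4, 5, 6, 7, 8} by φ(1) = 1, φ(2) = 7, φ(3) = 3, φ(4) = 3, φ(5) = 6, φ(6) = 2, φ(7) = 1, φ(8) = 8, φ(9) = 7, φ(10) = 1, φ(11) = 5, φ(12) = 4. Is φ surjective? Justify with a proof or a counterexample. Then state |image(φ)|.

8

Every element of the codomain has a preimage: 1 = φ(1), 2 = φ(6), 3 = φ(3), 4 = φ(12), 5 = φ(11), 6 = φ(5), 7 = φ(2), 8 = φ(8).
Therefore φ is surjective.
The image of φ is {1, 2, 3, 4, 5, 6, 7, 8}, which has 8 elements.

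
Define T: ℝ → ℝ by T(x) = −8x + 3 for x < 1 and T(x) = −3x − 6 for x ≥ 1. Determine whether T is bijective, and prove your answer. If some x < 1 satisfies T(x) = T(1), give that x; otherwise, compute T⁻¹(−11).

Both pieces are strictly decreasing (slopes −8 and −3), so each is injective on its own interval.
The left piece maps (−∞, 1) onto (−5, ∞); the right piece maps [1, ∞) onto (−∞, −9].
The images leave a gap (−5 has no preimage), so T is not surjective, hence not bijective.
Because the two images are disjoint, no x < 1 has T(x) = T(1), so we compute T⁻¹(−11): −11 lies in (−∞, −9], so solve −3x − 6 = −11: x = (−11 + 6)/(−3) = 5/3.

5/3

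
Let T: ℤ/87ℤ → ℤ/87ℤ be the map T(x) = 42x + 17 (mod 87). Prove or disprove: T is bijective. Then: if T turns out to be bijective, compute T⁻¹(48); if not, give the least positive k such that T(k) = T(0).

29

We have gcd(42, 87) = 3 > 1. Taking s = 0 and t = 29: T(0) = 17 and T(29) = 42·29 + 17 = 1235 ≡ 17 (mod 87).
So T(0) = T(29) while 0 ≠ 29, so T is not injective, hence not bijective.
Since T is not bijective, we find the least positive k with T(k) = T(0): this means 42k ≡ 0 (mod 87), i.e. 87 ∣ 42k. Since gcd(42, 87) = 3, dividing through by 3 this holds exactly when 29 ∣ 14k, and as gcd(14, 29) = 1, exactly when 29 ∣ k.
The smallest positive such k is 29.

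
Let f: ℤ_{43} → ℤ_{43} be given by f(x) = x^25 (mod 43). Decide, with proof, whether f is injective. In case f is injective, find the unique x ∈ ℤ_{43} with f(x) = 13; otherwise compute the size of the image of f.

25

Since 43 is prime, the nonzero elements of ℤ_{43} form a cyclic group of order 42.
As gcd(25, 42) = 1, raising to the 25th power is a bijection on this group: if a^25 ≡ b^25 then (ab^{−1})^25 = 1, and the only element of order dividing gcd(25, 42) = 1 is 1, so a = b.
With f(0) = 0 this makes f injective on all of ℤ_{43}, hence bijective (finite equal-size domain and codomain). In particular f is injective.
Since f is injective, we find the preimage of 13. The inverse of x ↦ x^25 on (ℤ_{43})^× is x ↦ x^37, because 25·37 = 925 = 22·42 + 1 ≡ 1 (mod 42) and x^{42} = 1 for x ≠ 0 (Fermat). So f⁻¹(13) = 13^37 mod 43.
Repeated squaring mod 43: 13^1 ≡ 13, 13^2 ≡ 13² = 169 ≡ 40, 13^4 ≡ 40² = 1600 ≡ 9, 13^8 ≡ 9² = 81 ≡ 38, 13^16 ≡ 38² = 1444 ≡ 25, 13^32 ≡ 25² = 625 ≡ 23. Since 37 = 32 + 4 + 1, 13^37 ≡ 23·9·13: 23·9 = 207 ≡ 35, then 35·13 = 455 ≡ 25. So 13^37 ≡ 25 (mod 43).
Hence f⁻¹(13) = 25.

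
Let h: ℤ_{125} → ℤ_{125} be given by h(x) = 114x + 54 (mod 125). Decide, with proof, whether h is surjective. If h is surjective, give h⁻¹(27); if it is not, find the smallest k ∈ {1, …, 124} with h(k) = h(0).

82

Since gcd(114, 125) = 1, 114 is invertible modulo 125. Euclid's algorithm: 125 = 1·114 + 11, 114 = 10·11 + 4, 11 = 2·4 + 3, 4 = 1·3 + 1; back-substituting gives 1 = 34·114 − 31·125, so 114⁻¹ ≡ 34 (mod 125).
For any y ∈ ℤ_{125}, x = 34(y − 54) mod 125 satisfies h(x) = 114·34(y − 54) + 54 ≡ y (since 114·34 ≡ 1 mod 125). So every y has a preimage.
Therefore h is surjective.
Since h is surjective, we compute h⁻¹(27): solve 114x + 54 ≡ 27 (mod 125), i.e. 114x ≡ 98 (mod 125).
Multiplying by 114⁻¹ = 34 gives x ≡ 34·98 = 3332 = 26·125 + 82 ≡ 82 (mod 125).
Check: h(82) = 114·82 + 54 = 9402 = 75·125 + 27 ≡ 27 (mod 125).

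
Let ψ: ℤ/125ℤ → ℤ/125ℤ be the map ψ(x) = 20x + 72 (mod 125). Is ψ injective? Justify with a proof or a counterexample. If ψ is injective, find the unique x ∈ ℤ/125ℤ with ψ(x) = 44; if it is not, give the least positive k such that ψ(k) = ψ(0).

By definition, ψ is injective when ψ(a) = ψ(b) forces a = b.
We have gcd(20, 125) = 5 > 1. Taking a = 0 and b = 25: ψ(0) = 72 and ψ(25) = 20·25 + 72 = 572 ≡ 72 (mod 125).
So ψ(0) = ψ(25) while 0 ≠ 25, thus ψ is not injective.
Since ψ is not injective, we find the least positive k with ψ(k) = ψ(0): this means 20k ≡ 0 (mod 125), i.e. 125 ∣ 20k. Since gcd(20, 125) = 5, dividing through by 5 this holds exactly when 25 ∣ 4k, and as gcd(4, 25) = 1, exactly when 25 ∣ k.
The smallest positive such k is 25.

25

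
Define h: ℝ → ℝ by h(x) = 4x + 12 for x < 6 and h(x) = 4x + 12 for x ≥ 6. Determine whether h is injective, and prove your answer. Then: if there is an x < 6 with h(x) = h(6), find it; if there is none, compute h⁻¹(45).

33/4

Both pieces are strictly increasing (slopes 4 and 4), so each is injective on its own interval.
The left piece maps (−∞, 6) onto (−∞, 36); the right piece maps [6, ∞) onto [36, ∞).
These images are disjoint, so no value is attained by both pieces. Hence h is injective.
Because the two images are disjoint, no x < 6 has h(x) = h(6), so we compute h⁻¹(45): 45 lies in [36, ∞), so solve 4x + 12 = 45: x = (45 − 12)/4 = 33/4.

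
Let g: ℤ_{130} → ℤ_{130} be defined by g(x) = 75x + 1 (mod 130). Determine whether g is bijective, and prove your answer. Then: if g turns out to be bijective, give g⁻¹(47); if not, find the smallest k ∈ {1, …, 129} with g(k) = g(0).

26

We have gcd(75, 130) = 5 > 1. Taking s = 0 and t = 26: g(0) = 1 and g(26) = 75·26 + 1 = 1951 ≡ 1 (mod 130).
So g(0) = g(26) while 0 ≠ 26, so g is not injective, hence not bijective.
Since g is not bijective, we find the least positive k with g(k) = g(0): this means 75k ≡ 0 (mod 130), i.e. 130 ∣ 75k. Since gcd(75, 130) = 5, dividing through by 5 this holds exactly when 26 ∣ 15k, and as gcd(15, 26) = 1, exactly when 26 ∣ k.
The smallest positive such k is 26.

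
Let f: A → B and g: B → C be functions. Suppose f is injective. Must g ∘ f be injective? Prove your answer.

No. Take A = B = C = {0, 1}, f = identity (injective), and g(x) = 0 for every x.
Then (g ∘ f)(0) = 0 = (g ∘ f)(1) with 0 ≠ 1, so g ∘ f is not injective.

not injective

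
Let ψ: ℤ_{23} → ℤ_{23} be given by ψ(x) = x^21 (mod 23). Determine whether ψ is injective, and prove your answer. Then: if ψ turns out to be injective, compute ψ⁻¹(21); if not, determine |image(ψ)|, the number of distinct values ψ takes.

Since 23 is prime, the nonzero elements of ℤ_{23} form a cyclic group of order 22.
As gcd(21, 22) = 1, raising to the 21st power is a bijection on this group: if u^21 ≡ v^21 then (uv^{−1})^21 = 1, and the only element of order dividing gcd(21, 22) = 1 is 1, so u = v.
With ψ(0) = 0 this makes ψ injective on all of ℤ_{23}, hence bijective (finite equal-size domain and codomain). In particular ψ is injective.
Since ψ is injective, we find the preimage of 21. The inverse of x ↦ x^21 on (ℤ_{23})^× is x ↦ x^21, because 21·21 = 441 = 20·22 + 1 ≡ 1 (mod 22) and x^{22} = 1 for x ≠ 0 (Fermat). So ψ⁻¹(21) = 21^21 mod 23.
Repeated squaring mod 23: 21^1 ≡ 21, 21^2 ≡ 21² = 441 ≡ 4, 21^4 ≡ 4² = 16, 21^8 ≡ 16² = 256 ≡ 3, 21^16 ≡ 3² = 9. Since 21 = 16 + 4 + 1, 21^21 ≡ 9·16·21: 9·16 = 144 ≡ 6, then 6·21 = 126 ≡ 11. So 21^21 ≡ 11 (mod 23).
Hence ψ⁻¹(21) = 11.

11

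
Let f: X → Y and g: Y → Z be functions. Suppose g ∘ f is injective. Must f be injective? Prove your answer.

Suppose f(x_1) = f(x_2). Applying g: (g ∘ f)(x_1) = (g ∘ f)(x_2). Since g ∘ f is injective, x_1 = x_2. Thus f is injective.

injective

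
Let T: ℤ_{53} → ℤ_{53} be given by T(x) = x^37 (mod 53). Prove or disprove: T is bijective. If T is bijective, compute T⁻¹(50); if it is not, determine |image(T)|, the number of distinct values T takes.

Since 53 is prime, the nonzero elements of ℤ_{53} form a cyclic group of order 52.
As gcd(37, 52) = 1, raising to the 37th power is a bijection on this group: if u^37 ≡ v^37 then (uv^{−1})^37 = 1, and the only element of order dividing gcd(37, 52) = 1 is 1, so u = v.
With T(0) = 0 this makes T injective on all of ℤ_{53}, hence bijective (finite equal-size domain and codomain). In particular T is bijective.
Since T is bijective, we find the preimage of 50. The inverse of x ↦ x^37 on (ℤ_{53})^× is x ↦ x^45, because 37·45 = 1665 = 32·52 + 1 ≡ 1 (mod 52) and x^{52} = 1 for x ≠ 0 (Fermat). So T⁻¹(50) = 50^45 mod 53.
Repeated squaring mod 53: 50^1 ≡ 50, 50^2 ≡ 50² = 2500 ≡ 9, 50^4 ≡ 9² = 81 ≡ 28, 50^8 ≡ 28² = 784 ≡ 42, 50^16 ≡ 42² = 1764 ≡ 15, 50^32 ≡ 15² = 225 ≡ 13. Since 45 = 32 + 8 + 4 + 1, 50^45 ≡ 13·42·28·50: 13·42 = 546 ≡ 16, then 16·28 = 448 ≡ 24, then 24·50 = 1200 ≡ 34. So 50^45 ≡ 34 (mod 53).
Hence T⁻¹(50) = 34.

34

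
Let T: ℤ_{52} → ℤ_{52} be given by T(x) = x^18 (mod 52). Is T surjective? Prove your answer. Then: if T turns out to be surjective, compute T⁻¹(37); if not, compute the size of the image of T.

T(1) = 1^18 = 1.
T(3): Repeated squaring mod 52: 3^1 ≡ 3, 3^2 ≡ 3² = 9, 3^4 ≡ 9² = 81 ≡ 29, 3^8 ≡ 29² = 841 ≡ 9, 3^16 ≡ 9² = 81 ≡ 29. Since 18 = 16 + 2, 3^18 ≡ 29·9: 29·9 = 261 ≡ 1. So 3^18 ≡ 1 (mod 52).
So T(1) = T(3) = 1 while 1 ≠ 3, therefore T is not injective.
A non-injective map from the 52-element set ℤ_{52} to itself takes at most 51 distinct values, so it cannot be surjective. Therefore T is not surjective.
Since T is not surjective, we determine |image(T)|. Computing x^18 mod 52 for each x (by repeated squaring, reducing mod 52 at every step), the values T(0), T(1), …, T(51) are: 0, 1, 12, 1, 40, 25, 12, 25, 12, 1, 40, 25, 40, 13, 40, 25, 40, 1, 12, 25, 12, 25, 40, 1, 12, 1, 0, 1, 12, 1, 40, 25, 12, 25, 12, 1, 40, 25, 40, 13, 40, 25, 40, 1, 12, 25, 12, 25, 40, 1, 12, 1.
The distinct values are {0, 1, 12, 13, 25, 40}; there are 6 of them.

6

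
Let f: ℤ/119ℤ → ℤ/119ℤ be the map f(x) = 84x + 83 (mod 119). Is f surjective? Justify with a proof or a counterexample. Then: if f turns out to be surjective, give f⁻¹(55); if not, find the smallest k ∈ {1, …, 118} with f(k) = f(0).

17

Since gcd(84, 119) = 7, we have 84x ≡ 0 (mod 7) for all x, so f(x) ≡ 6 (mod 7).
But 0 ≢ 6 (mod 7), so 0 ∈ ℤ/119ℤ has no preimage. Therefore f is not surjective.
Since f is not surjective, we find the least positive k with f(k) = f(0): this means 84k ≡ 0 (mod 119), i.e. 119 ∣ 84k. Since gcd(84, 119) = 7, dividing through by 7 this holds exactly when 17 ∣ 12k, and as gcd(12, 17) = 1, exactly when 17 ∣ k.
The smallest positive such k is 17.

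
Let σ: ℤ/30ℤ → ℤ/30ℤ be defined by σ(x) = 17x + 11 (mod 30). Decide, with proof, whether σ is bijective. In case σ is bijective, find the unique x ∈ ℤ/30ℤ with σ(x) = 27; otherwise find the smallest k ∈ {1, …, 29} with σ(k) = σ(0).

8

If σ(u) = σ(v), then 17u ≡ 17v (mod 30). Because gcd(17, 30) = 1, we may cancel 17 to get u ≡ v (mod 30).
We now compute 17⁻¹ mod 30 explicitly. Euclid's algorithm: 30 = 1·17 + 13, 17 = 1·13 + 4, 13 = 3·4 + 1; back-substituting gives 1 = 23·17 − 13·30, so 17⁻¹ ≡ 23 (mod 30).
For any y ∈ ℤ/30ℤ, x = 23(y − 11) mod 30 satisfies σ(x) = 17·23(y − 11) + 11 ≡ y (since 17·23 ≡ 1 mod 30). So every y has a preimage.
Hence σ is bijective.
Since σ is bijective, we compute σ⁻¹(27): solve 17x + 11 ≡ 27 (mod 30), i.e. 17x ≡ 16 (mod 30).
Multiplying by 17⁻¹ = 23 gives x ≡ 23·16 = 368 = 12·30 + 8 ≡ 8 (mod 30).
Check: σ(8) = 17·8 + 11 = 147 = 4·30 + 27 ≡ 27 (mod 30).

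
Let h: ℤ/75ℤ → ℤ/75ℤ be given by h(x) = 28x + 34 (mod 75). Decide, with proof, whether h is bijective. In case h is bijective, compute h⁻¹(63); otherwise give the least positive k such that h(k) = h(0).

68

If h(x_1) = h(x_2), then 28x_1 ≡ 28x_2 (mod 75). Because gcd(28, 75) = 1, we may cancel 28 to get x_1 ≡ x_2 (mod 75).
We now compute 28⁻¹ mod 75 explicitly. Euclid's algorithm: 75 = 2·28 + 19, 28 = 1·19 + 9, 19 = 2·9 + 1; back-substituting gives 1 = 67·28 − 25·75, so 28⁻¹ ≡ 67 (mod 75).
For any y ∈ ℤ/75ℤ, x = 67(y − 34) mod 75 satisfies h(x) = 28·67(y − 34) + 34 ≡ y (since 28·67 ≡ 1 mod 75). So every y has a preimage.
Hence h is bijective.
Since h is bijective, we compute h⁻¹(63): solve 28x + 34 ≡ 63 (mod 75), i.e. 28x ≡ 29 (mod 75).
Multiplying by 28⁻¹ = 67 gives x ≡ 67·29 = 1943 = 25·75 + 68 ≡ 68 (mod 75).
Check: h(68) = 28·68 + 34 = 1938 = 25·75 + 63 ≡ 63 (mod 75).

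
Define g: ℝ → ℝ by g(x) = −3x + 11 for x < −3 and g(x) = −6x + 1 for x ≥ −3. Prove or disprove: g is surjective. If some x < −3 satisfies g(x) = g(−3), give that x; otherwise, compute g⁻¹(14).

-13/6

Both pieces are strictly decreasing (slopes −3 and −6), so each is injective on its own interval.
The left piece maps (−∞, −3) onto (20, ∞); the right piece maps [−3, ∞) onto (−∞, 19].
The union (20, ∞) ∪ (−∞, 19] omits the interval between 20 and 19; in particular 20 has no preimage. So g is not surjective.
Because the two images are disjoint, no x < −3 has g(x) = g(−3), so we compute g⁻¹(14): 14 lies in (−∞, 19], so solve −6x + 1 = 14: x = (14 − 1)/(−6) = −13/6.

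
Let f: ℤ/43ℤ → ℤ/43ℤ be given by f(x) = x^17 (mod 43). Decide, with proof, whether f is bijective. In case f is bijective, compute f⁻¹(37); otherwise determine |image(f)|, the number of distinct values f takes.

Since 43 is prime, the nonzero elements of ℤ/43ℤ form a cyclic group of order 42.
As gcd(17, 42) = 1, raising to the 17th power is a bijection on this group: if a^17 ≡ b^17 then (ab^{−1})^17 = 1, and the only element of order dividing gcd(17, 42) = 1 is 1, so a = b.
With f(0) = 0 this makes f injective on all of ℤ/43ℤ, hence bijective (finite equal-size domain and codomain). In particular f is bijective.
Since f is bijective, we find the preimage of 37. The inverse of x ↦ x^17 on (ℤ/43ℤ)^× is x ↦ x^5, because 17·5 = 85 = 2·42 + 1 ≡ 1 (mod 42) and x^{42} = 1 for x ≠ 0 (Fermat). So f⁻¹(37) = 37^5 mod 43.
Repeated squaring mod 43: 37^1 ≡ 37, 37^2 ≡ 37² = 1369 ≡ 36, 37^4 ≡ 36² = 1296 ≡ 6. Since 5 = 4 + 1, 37^5 ≡ 6·37: 6·37 = 222 ≡ 7. So 37^5 ≡ 7 (mod 43).
Hence f⁻¹(37) = 7.

7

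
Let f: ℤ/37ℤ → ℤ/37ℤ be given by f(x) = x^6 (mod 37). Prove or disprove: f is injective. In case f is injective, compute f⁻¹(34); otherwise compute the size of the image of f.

f(3): Repeated squaring mod 37: 3^1 ≡ 3, 3^2 ≡ 3² = 9, 3^4 ≡ 9² = 81 ≡ 7. Since 6 = 4 + 2, 3^6 ≡ 7·9: 7·9 = 63 ≡ 26. So 3^6 ≡ 26 (mod 37).
f(4): Repeated squaring mod 37: 4^1 ≡ 4, 4^2 ≡ 4² = 16, 4^4 ≡ 16² = 256 ≡ 34. Since 6 = 4 + 2, 4^6 ≡ 34·16: 34·16 = 544 ≡ 26. So 4^6 ≡ 26 (mod 37).
So f(3) = f(4) = 26 while 3 ≠ 4, thus f is not injective.
Since f is not injective, we determine |image(f)|. Computing x^6 mod 37 for each x (by repeated squaring, reducing mod 37 at every step), the values f(0), f(1), …, f(36) are: 0, 1, 27, 26, 26, 11, 36, 26, 36, 10, 1, 1, 10, 11, 36, 27, 10, 27, 11, 11, 27, 10, 27, 36, 11, 10, 1, 1, 10, 36, 26, 36, 11, 26, 26, 27, 1.
The distinct values are {0, 1, 10, 11, 26, 27, 36}; there are 7 of them.

7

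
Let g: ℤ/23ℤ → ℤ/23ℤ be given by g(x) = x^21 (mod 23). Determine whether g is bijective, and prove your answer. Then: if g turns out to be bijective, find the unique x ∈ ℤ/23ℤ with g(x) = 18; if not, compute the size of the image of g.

Since 23 is prime, the nonzero elements of ℤ/23ℤ form a cyclic group of order 22.
As gcd(21, 22) = 1, raising to the 21st power is a bijection on this group: if a^21 ≡ b^21 then (ab^{−1})^21 = 1, and the only element of order dividing gcd(21, 22) = 1 is 1, so a = b.
With g(0) = 0 this makes g injective on all of ℤ/23ℤ, hence bijective (finite equal-size domain and codomain). In particular g is bijective.
Since g is bijective, we find the preimage of 18. The inverse of x ↦ x^21 on (ℤ/23ℤ)^× is x ↦ x^21, because 21·21 = 441 = 20·22 + 1 ≡ 1 (mod 22) and x^{22} = 1 for x ≠ 0 (Fermat). So g⁻¹(18) = 18^21 mod 23.
Repeated squaring mod 23: 18^1 ≡ 18, 18^2 ≡ 18² = 324 ≡ 2, 18^4 ≡ 2² = 4, 18^8 ≡ 4² = 16, 18^16 ≡ 16² = 256 ≡ 3. Since 21 = 16 + 4 + 1, 18^21 ≡ 3·4·18: 3·4 = 12, then 12·18 = 216 ≡ 9. So 18^21 ≡ 9 (mod 23).
Hence g⁻¹(18) = 9.

9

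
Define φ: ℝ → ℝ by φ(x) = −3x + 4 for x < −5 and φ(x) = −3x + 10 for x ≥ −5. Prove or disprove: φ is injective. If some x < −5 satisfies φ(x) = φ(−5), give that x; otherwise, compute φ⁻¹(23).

-7

Both pieces are strictly decreasing (slopes −3 and −3), so each is injective on its own interval.
The left piece maps (−∞, −5) onto (19, ∞); the right piece maps [−5, ∞) onto (−∞, 25].
These images overlap. In particular φ(−5) = 25 (right piece), and solving −3x + 4 = 25 on the left piece gives x = −7 < −5.
So φ(−7) = φ(−5) with −7 ≠ −5, and φ is not injective. This x = −7 is the requested value below −5.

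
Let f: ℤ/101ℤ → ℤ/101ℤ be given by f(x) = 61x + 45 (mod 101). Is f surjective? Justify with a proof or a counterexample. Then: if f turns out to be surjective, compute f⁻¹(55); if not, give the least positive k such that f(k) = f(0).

25

Since gcd(61, 101) = 1, 61 is invertible modulo 101. Euclid's algorithm: 101 = 1·61 + 40, 61 = 1·40 + 21, 40 = 1·21 + 19, 21 = 1·19 + 2, 19 = 9·2 + 1; back-substituting gives 1 = 53·61 − 32·101, so 61⁻¹ ≡ 53 (mod 101).
Then y ↦ 53(y − 45) is a two-sided inverse to f, so every y ∈ ℤ/101ℤ has a preimage.
So f is surjective.
Since f is surjective, we compute f⁻¹(55): solve 61x + 45 ≡ 55 (mod 101), i.e. 61x ≡ 10 (mod 101).
Multiplying by 61⁻¹ = 53 gives x ≡ 53·10 = 530 = 5·101 + 25 ≡ 25 (mod 101).
Check: f(25) = 61·25 + 45 = 1570 = 15·101 + 55 ≡ 55 (mod 101).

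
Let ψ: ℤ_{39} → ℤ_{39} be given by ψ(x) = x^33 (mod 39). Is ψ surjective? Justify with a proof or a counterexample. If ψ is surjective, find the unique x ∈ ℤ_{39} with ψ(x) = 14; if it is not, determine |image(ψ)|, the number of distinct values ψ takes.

ψ(2): Repeated squaring mod 39: 2^1 ≡ 2, 2^2 ≡ 2² = 4, 2^4 ≡ 4² = 16, 2^8 ≡ 16² = 256 ≡ 22, 2^16 ≡ 22² = 484 ≡ 16, 2^32 ≡ 16² = 256 ≡ 22. Since 33 = 32 + 1, 2^33 ≡ 22·2: 22·2 = 44 ≡ 5. So 2^33 ≡ 5 (mod 39).
ψ(5): Repeated squaring mod 39: 5^1 ≡ 5, 5^2 ≡ 5² = 25, 5^4 ≡ 25² = 625 ≡ 1, 5^8 ≡ 1² = 1, 5^16 ≡ 1² = 1, 5^32 ≡ 1² = 1. Since 33 = 32 + 1, 5^33 ≡ 1·5: 1·5 = 5. So 5^33 ≡ 5 (mod 39).
So ψ(2) = ψ(5) = 5 while 2 ≠ 5, thus ψ is not injective.
A non-injective map from the 39-element set ℤ_{39} to itself takes at most 38 distinct values, so it cannot be surjective. Hence ψ is not surjective.
Since ψ is not surjective, we determine |image(ψ)|. Computing x^33 mod 39 for each x (by repeated squaring, reducing mod 39 at every step), the values ψ(0), ψ(1), …, ψ(38) are: 0, 1, 5, 27, 25, 5, 18, 34, 8, 27, 25, 8, 12, 13, 14, 18, 1, 38, 18, 31, 8, 21, 1, 38, 21, 25, 26, 27, 31, 14, 12, 31, 5, 21, 34, 14, 12, 34, 38.
The distinct values are {0, 1, 5, 8, 12, 13, 14, 18, 21, 25, 26, 27, 31, 34, 38}; there are 15 of them.

15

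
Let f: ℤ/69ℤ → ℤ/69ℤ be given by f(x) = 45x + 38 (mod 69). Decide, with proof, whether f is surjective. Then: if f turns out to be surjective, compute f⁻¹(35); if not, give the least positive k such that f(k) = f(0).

23

By definition, surjectivity means every element of the codomain has a preimage under f.
Since gcd(45, 69) = 3, we have 45x ≡ 0 (mod 3) for all x, so f(x) ≡ 2 (mod 3).
But 0 ≢ 2 (mod 3), so 0 ∈ ℤ/69ℤ has no preimage. So f is not surjective.
Since f is not surjective, we find the least positive k with f(k) = f(0): this means 45k ≡ 0 (mod 69), i.e. 69 ∣ 45k. Since gcd(45, 69) = 3, dividing through by 3 this holds exactly when 23 ∣ 15k, and as gcd(15, 23) = 1, exactly when 23 ∣ k.
The smallest positive such k is 23.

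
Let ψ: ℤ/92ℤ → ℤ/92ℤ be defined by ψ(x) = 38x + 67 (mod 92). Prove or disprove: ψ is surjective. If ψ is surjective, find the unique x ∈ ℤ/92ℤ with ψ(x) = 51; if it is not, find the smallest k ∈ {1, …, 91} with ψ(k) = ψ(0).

46

Since gcd(38, 92) = 2, we have 38x ≡ 0 (mod 2) for all x, so ψ(x) ≡ 1 (mod 2).
But 0 ≢ 1 (mod 2), so 0 ∈ ℤ/92ℤ has no preimage. Hence ψ is not surjective.
Since ψ is not surjective, we find the least positive k with ψ(k) = ψ(0): this means 38k ≡ 0 (mod 92), i.e. 92 ∣ 38k. Since gcd(38, 92) = 2, dividing through by 2 this holds exactly when 46 ∣ 19k, and as gcd(19, 46) = 1, exactly when 46 ∣ k.
The smallest positive such k is 46.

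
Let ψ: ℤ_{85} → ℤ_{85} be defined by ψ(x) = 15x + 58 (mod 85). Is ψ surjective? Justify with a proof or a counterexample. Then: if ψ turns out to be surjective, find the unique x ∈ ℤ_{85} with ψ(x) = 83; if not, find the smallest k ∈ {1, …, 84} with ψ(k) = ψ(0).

17

Recall: surjectivity means every element of the codomain has a preimage under ψ.
Since gcd(15, 85) = 5, we have 15x ≡ 0 (mod 5) for all x, so ψ(x) ≡ 3 (mod 5).
But 0 ≢ 3 (mod 5), so 0 ∈ ℤ_{85} has no preimage. So ψ is not surjective.
Since ψ is not surjective, we find the least positive k with ψ(k) = ψ(0): this means 15k ≡ 0 (mod 85), i.e. 85 ∣ 15k. Since gcd(15, 85) = 5, dividing through by 5 this holds exactly when 17 ∣ 3k, and as gcd(3, 17) = 1, exactly when 17 ∣ k.
The smallest positive such k is 17.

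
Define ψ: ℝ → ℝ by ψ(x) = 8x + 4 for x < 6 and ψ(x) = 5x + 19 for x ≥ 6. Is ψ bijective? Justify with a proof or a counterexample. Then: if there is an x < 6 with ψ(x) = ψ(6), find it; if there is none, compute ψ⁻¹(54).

45/8

Both pieces are strictly increasing (slopes 8 and 5), so each is injective on its own interval.
The left piece maps (−∞, 6) onto (−∞, 52); the right piece maps [6, ∞) onto [49, ∞).
These images overlap. In particular ψ(6) = 49 (right piece), and solving 8x + 4 = 49 on the left piece gives x = 45/8 < 6.
So ψ(45/8) = ψ(6) with 45/8 ≠ 6, and ψ is not injective, hence not bijective. This x = 45/8 is the requested value below 6.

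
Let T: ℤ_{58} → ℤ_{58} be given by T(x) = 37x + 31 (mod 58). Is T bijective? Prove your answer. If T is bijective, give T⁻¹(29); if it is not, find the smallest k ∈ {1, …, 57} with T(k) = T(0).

36

Suppose T(u) = T(v) in ℤ_{58}. Then 37u + 31 ≡ 37v + 31 (mod 58), hence 37(u − v) ≡ 0 (mod 58).
Since gcd(37, 58) = 1, 37 is invertible modulo 58, so u − v ≡ 0 (mod 58), i.e. u = v.
We now compute 37⁻¹ mod 58 explicitly. Euclid's algorithm: 58 = 1·37 + 21, 37 = 1·21 + 16, 21 = 1·16 + 5, 16 = 3·5 + 1; back-substituting gives 1 = 11·37 − 7·58, so 37⁻¹ ≡ 11 (mod 58).
For any y ∈ ℤ_{58}, x = 11(y − 31) mod 58 satisfies T(x) = 37·11(y − 31) + 31 ≡ y (since 37·11 ≡ 1 mod 58). So every y has a preimage.
Therefore T is bijective.
Since T is bijective, we compute T⁻¹(29): solve 37x + 31 ≡ 29 (mod 58), i.e. 37x ≡ 56 (mod 58).
Multiplying by 37⁻¹ = 11 gives x ≡ 11·56 = 616 = 10·58 + 36 ≡ 36 (mod 58).
Check: T(36) = 37·36 + 31 = 1363 = 23·58 + 29 ≡ 29 (mod 58).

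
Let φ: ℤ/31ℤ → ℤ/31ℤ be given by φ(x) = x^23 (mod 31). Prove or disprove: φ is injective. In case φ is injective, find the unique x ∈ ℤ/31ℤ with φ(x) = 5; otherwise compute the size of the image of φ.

Since 31 is prime, the nonzero elements of ℤ/31ℤ form a cyclic group of order 30.
As gcd(23, 30) = 1, raising to the 23rd power is a bijection on this group: if u^23 ≡ v^23 then (uv^{−1})^23 = 1, and the only element of order dividing gcd(23, 30) = 1 is 1, so u = v.
With φ(0) = 0 this makes φ injective on all of ℤ/31ℤ, hence bijective (finite equal-size domain and codomain). In particular φ is injective.
Since φ is injective, we find the preimage of 5. The inverse of x ↦ x^23 on (ℤ/31ℤ)^× is x ↦ x^17, because 23·17 = 391 = 13·30 + 1 ≡ 1 (mod 30) and x^{30} = 1 for x ≠ 0 (Fermat). So φ⁻¹(5) = 5^17 mod 31.
Repeated squaring mod 31: 5^1 ≡ 5, 5^2 ≡ 5² = 25, 5^4 ≡ 25² = 625 ≡ 5, 5^8 ≡ 5² = 25, 5^16 ≡ 25² = 625 ≡ 5. Since 17 = 16 + 1, 5^17 ≡ 5·5: 5·5 = 25. So 5^17 ≡ 25 (mod 31).
Hence φ⁻¹(5) = 25.

25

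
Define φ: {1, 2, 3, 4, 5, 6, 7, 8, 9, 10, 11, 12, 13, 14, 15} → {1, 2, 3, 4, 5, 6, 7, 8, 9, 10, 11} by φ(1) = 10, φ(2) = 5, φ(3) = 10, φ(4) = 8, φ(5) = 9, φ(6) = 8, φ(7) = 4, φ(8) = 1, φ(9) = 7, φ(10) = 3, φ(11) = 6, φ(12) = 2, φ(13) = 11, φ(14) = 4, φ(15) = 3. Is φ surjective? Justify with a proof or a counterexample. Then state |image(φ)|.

11

Every element of the codomain has a preimage: 1 = φ(8), 2 = φ(12), 3 = φ(10), 4 = φ(7), 5 = φ(2), 6 = φ(11), 7 = φ(9), 8 = φ(4), 9 = φ(5), 10 = φ(1), 11 = φ(13).
Therefore φ is surjective.
The image of φ is {1, 2, 3, 4, 5, 6, 7, 8, 9, 10, 11}, which has 11 elements.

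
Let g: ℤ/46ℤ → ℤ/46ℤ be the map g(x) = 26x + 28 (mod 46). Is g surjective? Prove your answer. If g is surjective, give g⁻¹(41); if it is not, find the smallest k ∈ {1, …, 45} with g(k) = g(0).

Since gcd(26, 46) = 2, we have 26x ≡ 0 (mod 2) for all x, so g(x) ≡ 0 (mod 2).
But 1 ≢ 0 (mod 2), so 1 ∈ ℤ/46ℤ has no preimage. Hence g is not surjective.
Since g is not surjective, we find the least positive k with g(k) = g(0): this means 26k ≡ 0 (mod 46), i.e. 46 ∣ 26k. Since gcd(26, 46) = 2, dividing through by 2 this holds exactly when 23 ∣ 13k, and as gcd(13, 23) = 1, exactly when 23 ∣ k.
The smallest positive such k is 23.

23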